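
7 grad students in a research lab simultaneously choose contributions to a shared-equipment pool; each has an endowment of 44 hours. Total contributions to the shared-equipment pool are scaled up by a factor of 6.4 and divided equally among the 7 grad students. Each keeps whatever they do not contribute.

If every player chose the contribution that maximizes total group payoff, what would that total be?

Each contributed unit returns 6.400 to the group as a whole (0.9143 to each of 7 players), which exceeds 1, so the social optimum is full contribution: group total = 6.400 × 308 = 1971.20.

1971.20 hours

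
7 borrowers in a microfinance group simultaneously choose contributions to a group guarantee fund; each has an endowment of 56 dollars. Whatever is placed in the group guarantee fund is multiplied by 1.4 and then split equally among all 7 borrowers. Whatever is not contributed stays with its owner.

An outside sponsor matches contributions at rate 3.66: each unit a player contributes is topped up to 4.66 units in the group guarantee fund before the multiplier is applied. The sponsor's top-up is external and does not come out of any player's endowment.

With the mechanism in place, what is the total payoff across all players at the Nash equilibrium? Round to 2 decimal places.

392.00 dollars

The effective private return is 1.4 × 4.66 / 7 = 0.9320, which is still under 1, so the mechanism doesn't change anyone's dominant strategy: zero contribution.
Everyone keeps their endowment and the group total is 7 × 56 = 392.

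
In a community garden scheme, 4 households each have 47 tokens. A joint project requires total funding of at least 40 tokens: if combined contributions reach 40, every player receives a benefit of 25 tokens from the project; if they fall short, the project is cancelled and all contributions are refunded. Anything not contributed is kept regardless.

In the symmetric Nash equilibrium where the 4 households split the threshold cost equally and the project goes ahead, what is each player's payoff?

62 tokens

Equal share of the threshold: 40/4 = 10.
At this profile no one gains by cutting their contribution: any cut drops the total below 40, the project is cancelled, contributions are refunded, and the deviator ends with 47, which is less than 47 − 10 + 25 = 62. Contributing more than 10 just wastes the excess. So contributing exactly 10 is a best response.
Each player's payoff: 47 − 10 + 25 = 62.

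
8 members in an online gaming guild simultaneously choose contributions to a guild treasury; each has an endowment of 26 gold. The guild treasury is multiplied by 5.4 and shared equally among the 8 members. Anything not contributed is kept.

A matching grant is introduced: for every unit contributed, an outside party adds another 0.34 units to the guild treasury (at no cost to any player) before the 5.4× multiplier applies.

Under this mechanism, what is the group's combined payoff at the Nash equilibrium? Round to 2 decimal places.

With the mechanism, a contributed unit returns 5.4 × 1.34 / 8 = 0.9045 per unit of net cost — still below 1 — so contributing 0 remains dominant for every player.
At the Nash equilibrium no one contributes; group total payoff = 8 × 26 = 208.

208.00 gold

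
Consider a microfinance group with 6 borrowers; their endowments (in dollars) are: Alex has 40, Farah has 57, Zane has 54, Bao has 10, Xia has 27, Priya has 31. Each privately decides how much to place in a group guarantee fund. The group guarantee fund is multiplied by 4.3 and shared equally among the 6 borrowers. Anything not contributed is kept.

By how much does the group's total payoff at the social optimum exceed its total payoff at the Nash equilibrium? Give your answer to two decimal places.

722.70 dollars

The private return per contributed unit is 4.3/6 = 0.7167 < 1 for every player regardless of endowment, so the Nash equilibrium is zero contribution and the group total is Σ E_j = 40 + 57 + 54 + 10 + 27 + 31 = 219.
Each contributed unit returns 4.300 to the group, so the social optimum is full contribution by everyone: group total = 4.300 × 219 = 941.70.
Efficiency loss = (4.300 − 1) × 219 = 722.70.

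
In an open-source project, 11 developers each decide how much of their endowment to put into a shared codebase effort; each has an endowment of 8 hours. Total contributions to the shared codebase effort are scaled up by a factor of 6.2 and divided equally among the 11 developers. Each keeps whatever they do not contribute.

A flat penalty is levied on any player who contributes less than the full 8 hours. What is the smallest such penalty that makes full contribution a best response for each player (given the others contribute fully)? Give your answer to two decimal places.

Given the others contribute fully, the best deviation is to contribute 0 (any partial contribution still incurs the fine and gives up units whose private return 0.5636 is below 1).
Deviating from 8 to 0 saves 8 hours but forfeits the deviator's share of the drop in the shared codebase effort: 6.2/11 × 8 = 4.51.
So the deviation gain is 8 − 4.51 = 3.49, and the fine must be at least 3.49 hours to wipe it out.

3.49 hours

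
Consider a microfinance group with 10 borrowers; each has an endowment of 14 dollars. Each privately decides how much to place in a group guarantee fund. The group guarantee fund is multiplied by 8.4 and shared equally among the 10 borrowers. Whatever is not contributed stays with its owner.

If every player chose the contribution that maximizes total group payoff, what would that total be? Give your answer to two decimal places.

Each contributed unit returns 8.400 to the group as a whole (0.8400 to each of 10 players), which exceeds 1, so the social optimum is full contribution: group total = 8.400 × 140 = 1176.00.

1176.00 dollars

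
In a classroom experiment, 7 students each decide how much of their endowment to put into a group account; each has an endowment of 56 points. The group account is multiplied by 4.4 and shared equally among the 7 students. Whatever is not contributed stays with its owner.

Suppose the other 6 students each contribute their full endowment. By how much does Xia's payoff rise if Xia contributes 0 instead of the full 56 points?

20.80 points

Switching from a contribution of 56 to 0 lets Xia keep an extra 56 points, but lowers the group account by 56, which costs Xia their own share of that drop: 4.4/7 × 56 = 35.20.
Net gain = 56 − 35.20 = 20.80. The private return per contributed unit (0.6286) is below 1, so free-riding is indeed the best response regardless of what the others do.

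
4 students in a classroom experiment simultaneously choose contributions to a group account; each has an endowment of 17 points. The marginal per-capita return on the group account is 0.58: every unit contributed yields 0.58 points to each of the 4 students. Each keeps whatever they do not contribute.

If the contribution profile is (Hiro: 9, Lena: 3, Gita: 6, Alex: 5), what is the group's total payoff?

Total contributed: 9 + 3 + 6 + 5 = 23; total kept: 4 × 17 − 23 = 45.
The group account pays out 0.58 × 4 × 23 = 53.36 in aggregate.
Group total = 45 + 53.36 = 98.36.

98.36 points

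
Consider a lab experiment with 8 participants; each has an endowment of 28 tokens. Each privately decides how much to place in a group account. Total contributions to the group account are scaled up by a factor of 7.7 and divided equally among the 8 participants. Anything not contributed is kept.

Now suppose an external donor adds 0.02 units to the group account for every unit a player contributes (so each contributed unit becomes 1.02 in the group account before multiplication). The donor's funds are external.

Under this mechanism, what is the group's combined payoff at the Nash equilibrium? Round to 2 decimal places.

Even with the mechanism, each unit contributed returns only 7.7 × 1.02 / 8 = 0.9818 per unit of net cost, so contributing nothing is still dominant.
Everyone keeps their endowment and the group total is 8 × 28 = 224.

224.00 tokens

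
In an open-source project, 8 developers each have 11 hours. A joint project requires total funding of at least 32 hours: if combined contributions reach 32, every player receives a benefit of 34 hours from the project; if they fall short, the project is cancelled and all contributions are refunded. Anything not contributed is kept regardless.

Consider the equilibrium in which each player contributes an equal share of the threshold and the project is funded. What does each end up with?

41 hours

Equal share of the threshold: 32/8 = 4.
At this profile no one gains by cutting their contribution: any cut drops the total below 32, the project is cancelled, contributions are refunded, and the deviator ends with 11, which is less than 11 − 4 + 34 = 41. Contributing more than 4 just wastes the excess. So contributing exactly 4 is a best response.
Each player's payoff: 11 − 4 + 34 = 41.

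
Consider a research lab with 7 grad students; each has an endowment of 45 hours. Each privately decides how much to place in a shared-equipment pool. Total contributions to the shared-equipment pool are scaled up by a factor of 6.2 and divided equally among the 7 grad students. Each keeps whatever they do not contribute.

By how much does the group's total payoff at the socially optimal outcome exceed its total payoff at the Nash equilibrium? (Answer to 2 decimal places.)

Each contributed unit returns 6.2/7 = 0.8857 to its contributor — below 1 — so contributing 0 is dominant for every player. At the Nash equilibrium everyone keeps their 45, and the group total is 7 × 45 = 315.
Each contributed unit returns 6.200 to the group as a whole (0.8857 to each of 7 players), which exceeds 1, so the social optimum is full contribution: group total = 6.200 × 315 = 1953.00.
Efficiency loss = 1953.00 − 315 = 1638.00.

1638.00 hours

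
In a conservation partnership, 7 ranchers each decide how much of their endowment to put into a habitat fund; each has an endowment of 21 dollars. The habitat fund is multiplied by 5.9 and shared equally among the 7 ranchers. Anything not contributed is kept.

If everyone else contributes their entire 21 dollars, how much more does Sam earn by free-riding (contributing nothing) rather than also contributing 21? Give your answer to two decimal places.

3.30 dollars

Switching from a contribution of 21 to 0 lets Sam keep an extra 21 dollars, but lowers the habitat fund by 21, which costs Sam their own share of that drop: 5.9/7 × 21 = 17.70.
Net gain = 21 − 17.70 = 3.30. The private return per contributed unit (0.8429) is below 1, so free-riding is indeed the best response regardless of what the others do.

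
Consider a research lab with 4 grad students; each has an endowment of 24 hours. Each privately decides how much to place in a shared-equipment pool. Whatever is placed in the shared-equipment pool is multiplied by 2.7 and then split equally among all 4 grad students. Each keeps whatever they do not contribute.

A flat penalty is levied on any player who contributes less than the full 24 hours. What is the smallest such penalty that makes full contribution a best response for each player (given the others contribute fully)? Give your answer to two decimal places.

Given the others contribute fully, the best deviation is to contribute 0 (any partial contribution still incurs the fine and gives up units whose private return 0.6750 is below 1).
Deviating from 24 to 0 saves 24 hours but forfeits the deviator's share of the drop in the shared-equipment pool: 2.7/4 × 24 = 16.20.
So the deviation gain is 24 − 16.20 = 7.80, and the fine must be at least 7.80 hours to wipe it out.

7.80 hours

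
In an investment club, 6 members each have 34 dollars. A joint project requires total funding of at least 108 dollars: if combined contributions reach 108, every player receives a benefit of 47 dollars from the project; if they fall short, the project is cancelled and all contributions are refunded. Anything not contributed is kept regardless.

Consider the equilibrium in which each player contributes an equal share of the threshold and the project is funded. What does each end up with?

Equal share of the threshold: 108/6 = 18.
At this profile no one gains by cutting their contribution: any cut drops the total below 108, the project is cancelled, contributions are refunded, and the deviator ends with 34, which is less than 34 − 18 + 47 = 63. Contributing more than 18 just wastes the excess. So contributing exactly 18 is a best response.
Each player's payoff: 34 − 18 + 47 = 63.

63 dollars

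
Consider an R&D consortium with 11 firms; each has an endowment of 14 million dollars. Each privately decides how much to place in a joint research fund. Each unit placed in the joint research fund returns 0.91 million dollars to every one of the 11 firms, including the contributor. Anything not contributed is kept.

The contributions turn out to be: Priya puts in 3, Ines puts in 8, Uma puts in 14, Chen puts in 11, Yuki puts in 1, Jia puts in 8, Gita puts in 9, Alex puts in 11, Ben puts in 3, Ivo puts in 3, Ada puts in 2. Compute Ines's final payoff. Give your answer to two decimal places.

72.43 million dollars

Total contributed: 3 + 8 + 14 + 11 + 1 + 8 + 9 + 11 + 3 + 3 + 2 = 73.
Each receives 0.91 × 73 = 66.43 from the joint research fund.
Ines keeps 14 − 8 = 6, so Ines's payoff is 6 + 66.43 = 72.43.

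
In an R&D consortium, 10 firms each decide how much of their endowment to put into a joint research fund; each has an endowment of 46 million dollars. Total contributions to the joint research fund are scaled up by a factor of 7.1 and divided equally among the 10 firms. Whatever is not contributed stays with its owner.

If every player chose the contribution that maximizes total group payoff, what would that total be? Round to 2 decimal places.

Each contributed unit returns 7.100 to the group as a whole (0.7100 to each of 10 players), which exceeds 1, so the social optimum is full contribution: group total = 7.100 × 460 = 3266.00.

3266.00 million dollars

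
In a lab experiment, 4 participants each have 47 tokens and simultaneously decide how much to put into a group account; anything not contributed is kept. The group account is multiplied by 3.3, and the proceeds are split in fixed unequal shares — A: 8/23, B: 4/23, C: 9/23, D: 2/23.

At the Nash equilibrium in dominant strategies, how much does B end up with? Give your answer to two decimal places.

100.95 tokens

For player j, contributing a unit is worthwhile iff 3.3 × (j's share) ≥ 1, i.e. iff j's share is at least 0.3030.
A and C are above the threshold, contributing 47 each; the remaining 2 contribute 0. Total contributed: 94.
B keeps 47 and receives 3.3 × 94 × 4/23 = 53.95 from the group account, for a payoff of 100.95.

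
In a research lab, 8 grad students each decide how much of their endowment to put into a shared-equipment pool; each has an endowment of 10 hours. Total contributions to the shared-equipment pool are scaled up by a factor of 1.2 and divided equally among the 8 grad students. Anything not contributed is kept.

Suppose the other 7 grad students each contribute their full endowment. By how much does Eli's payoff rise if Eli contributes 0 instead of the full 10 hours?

Switching from a contribution of 10 to 0 lets Eli keep an extra 10 hours, but lowers the shared-equipment pool by 10, which costs Eli their own share of that drop: 1.2/8 × 10 = 1.50.
Net gain = 10 − 1.50 = 8.50. The private return per contributed unit (0.1500) is below 1, so free-riding is indeed the best response regardless of what the others do.

8.50 hours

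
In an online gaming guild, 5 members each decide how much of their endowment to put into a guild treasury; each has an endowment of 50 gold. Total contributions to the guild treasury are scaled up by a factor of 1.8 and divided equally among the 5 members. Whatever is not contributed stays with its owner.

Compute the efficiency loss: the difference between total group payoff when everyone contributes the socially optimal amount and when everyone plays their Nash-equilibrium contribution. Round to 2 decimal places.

Each contributed unit returns 1.8/5 = 0.3600 to its contributor — below 1 — so contributing 0 is dominant for every player. At the Nash equilibrium everyone keeps their 50, and the group total is 5 × 50 = 250.
Each contributed unit returns 1.800 to the group as a whole (0.3600 to each of 5 players), which exceeds 1, so the social optimum is full contribution: group total = 1.800 × 250 = 450.00.
Efficiency loss = 450.00 − 250 = 200.00.

200.00 gold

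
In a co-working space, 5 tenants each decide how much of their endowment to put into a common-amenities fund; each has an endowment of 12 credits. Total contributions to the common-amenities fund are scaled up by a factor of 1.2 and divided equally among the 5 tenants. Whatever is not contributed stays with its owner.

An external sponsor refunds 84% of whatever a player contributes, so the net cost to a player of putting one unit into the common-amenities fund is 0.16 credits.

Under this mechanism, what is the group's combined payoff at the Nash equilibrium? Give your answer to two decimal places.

122.40 credits

The effective private return per unit is now (1.2/5) / 0.16 = 1.5000 > 1, so every player's dominant strategy flips to full contribution.
At the Nash equilibrium everyone contributes 12. Group total payoff = 5 × (12 × 0.84 + 1.2 × 12) = 122.40.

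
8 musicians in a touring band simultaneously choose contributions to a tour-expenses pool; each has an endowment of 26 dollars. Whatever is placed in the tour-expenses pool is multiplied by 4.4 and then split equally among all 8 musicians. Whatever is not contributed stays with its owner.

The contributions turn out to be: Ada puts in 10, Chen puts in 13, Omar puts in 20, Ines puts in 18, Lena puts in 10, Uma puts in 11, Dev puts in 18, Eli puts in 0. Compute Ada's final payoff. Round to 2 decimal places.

71.00 dollars

Total contributed: 10 + 13 + 20 + 18 + 10 + 11 + 18 + 0 = 100.
Each receives 4.4 × 100 / 8 = 55.00 from the tour-expenses pool.
Ada keeps 26 − 10 = 16, so Ada's payoff is 16 + 55.00 = 71.00.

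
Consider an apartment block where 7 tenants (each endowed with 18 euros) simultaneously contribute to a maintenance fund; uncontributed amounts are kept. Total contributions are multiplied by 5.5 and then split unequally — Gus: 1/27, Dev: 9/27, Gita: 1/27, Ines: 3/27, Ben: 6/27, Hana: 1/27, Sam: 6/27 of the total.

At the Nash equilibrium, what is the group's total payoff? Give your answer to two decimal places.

369.00 euros

A player with share s gets back 5.5·s per unit contributed, so full contribution is dominant for anyone with s > 1/5.5 = 0.1818 and zero contribution is dominant for anyone below.
Dev, Ben and Sam clear that bar, contributing 18 each; the remaining 4 contribute 0. Total contributed: 54.
The maintenance fund pays out 5.5 × 54 = 297.00 in total (split across the unequal shares, but the aggregate is all that matters for the group sum).
The 4 free-riders keep 18 each, adding 72. Group total = 72 + 297.00 = 369.00.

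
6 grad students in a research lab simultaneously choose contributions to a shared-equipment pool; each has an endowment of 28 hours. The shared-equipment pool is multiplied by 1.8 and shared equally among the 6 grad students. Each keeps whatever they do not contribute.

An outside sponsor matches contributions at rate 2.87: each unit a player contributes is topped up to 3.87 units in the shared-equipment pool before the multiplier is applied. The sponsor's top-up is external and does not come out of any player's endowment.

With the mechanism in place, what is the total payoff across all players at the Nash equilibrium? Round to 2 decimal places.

1170.29 hours

The effective private return per unit is now 1.8 × 3.87 / 6 = 1.1610 > 1, so every player's dominant strategy flips to full contribution.
So the Nash equilibrium is full contribution by all 6; the group earns 1.8 × 3.87 × 168 = 1170.29.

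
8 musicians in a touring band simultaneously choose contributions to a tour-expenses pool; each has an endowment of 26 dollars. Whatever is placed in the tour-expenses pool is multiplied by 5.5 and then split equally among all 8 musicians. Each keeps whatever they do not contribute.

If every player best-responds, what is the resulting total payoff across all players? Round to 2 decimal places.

208.00 dollars

Each contributed unit returns 5.5/8 = 0.6875 to its contributor — below 1 — so contributing 0 is dominant for every player. At the Nash equilibrium everyone keeps their 26, and the group total is 8 × 26 = 208.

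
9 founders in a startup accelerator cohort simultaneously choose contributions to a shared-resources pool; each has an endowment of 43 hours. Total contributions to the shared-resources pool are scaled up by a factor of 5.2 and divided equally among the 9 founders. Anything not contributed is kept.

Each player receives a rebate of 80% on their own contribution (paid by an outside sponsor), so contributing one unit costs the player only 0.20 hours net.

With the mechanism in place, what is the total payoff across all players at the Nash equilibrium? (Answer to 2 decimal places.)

2322.00 hours

With the mechanism, a contributed unit returns (5.2/9) / 0.20 = 2.8889 per unit of net cost to the contributor — now above 1 — so contributing fully is weakly dominant for every player.
At the Nash equilibrium everyone contributes 43. Group total payoff = 9 × (43 × 0.80 + 5.2 × 43) = 2322.00.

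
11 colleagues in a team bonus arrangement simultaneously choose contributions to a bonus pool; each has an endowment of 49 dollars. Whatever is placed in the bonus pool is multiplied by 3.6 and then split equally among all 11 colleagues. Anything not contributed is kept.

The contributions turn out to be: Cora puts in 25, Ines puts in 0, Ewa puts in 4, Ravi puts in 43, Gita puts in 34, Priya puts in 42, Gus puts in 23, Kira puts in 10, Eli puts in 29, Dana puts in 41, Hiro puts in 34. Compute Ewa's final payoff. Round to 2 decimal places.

138.27 dollars

Total contributed: 25 + 0 + 4 + 43 + 34 + 42 + 23 + 10 + 29 + 41 + 34 = 285.
Each receives 3.6 × 285 / 11 = 93.27 from the bonus pool.
Ewa keeps 49 − 4 = 45, so Ewa's payoff is 45 + 93.27 = 138.27.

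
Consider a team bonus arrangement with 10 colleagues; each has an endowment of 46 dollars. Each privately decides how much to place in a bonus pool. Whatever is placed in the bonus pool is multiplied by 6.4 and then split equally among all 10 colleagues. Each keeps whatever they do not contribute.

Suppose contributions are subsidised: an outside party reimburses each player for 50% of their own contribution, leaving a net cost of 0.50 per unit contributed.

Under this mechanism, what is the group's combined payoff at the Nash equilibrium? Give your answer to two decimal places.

With the mechanism, a contributed unit returns (6.4/10) / 0.50 = 1.2800 per unit of net cost to the contributor — now above 1 — so contributing fully is weakly dominant for every player.
So the Nash equilibrium is full contribution by all 10; the group earns 10 × (46 × 0.50 + 6.4 × 46) = 3174.00.

3174.00 dollars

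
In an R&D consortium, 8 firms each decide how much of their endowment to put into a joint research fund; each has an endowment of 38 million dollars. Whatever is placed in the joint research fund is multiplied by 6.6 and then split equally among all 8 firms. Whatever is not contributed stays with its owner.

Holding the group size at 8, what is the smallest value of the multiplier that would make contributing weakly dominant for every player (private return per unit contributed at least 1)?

8

A contributed unit returns (multiplier)/8 to its contributor.
This reaches 1 exactly when the multiplier is 8.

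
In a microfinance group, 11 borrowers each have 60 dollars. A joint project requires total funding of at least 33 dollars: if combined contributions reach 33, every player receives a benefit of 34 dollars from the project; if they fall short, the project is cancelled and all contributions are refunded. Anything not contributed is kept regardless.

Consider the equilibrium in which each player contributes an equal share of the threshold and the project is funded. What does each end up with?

91 dollars

Equal share of the threshold: 33/11 = 3.
At this profile no one gains by cutting their contribution: any cut drops the total below 33, the project is cancelled, contributions are refunded, and the deviator ends with 60, which is less than 60 − 3 + 34 = 91. Contributing more than 3 just wastes the excess. So contributing exactly 3 is a best response.
Each player's payoff: 60 − 3 + 34 = 91.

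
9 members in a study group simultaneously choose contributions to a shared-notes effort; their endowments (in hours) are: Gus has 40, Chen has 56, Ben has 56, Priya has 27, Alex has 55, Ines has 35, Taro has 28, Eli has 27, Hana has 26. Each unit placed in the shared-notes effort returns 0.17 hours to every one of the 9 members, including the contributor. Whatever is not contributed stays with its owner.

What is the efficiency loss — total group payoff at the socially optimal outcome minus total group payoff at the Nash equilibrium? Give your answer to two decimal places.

The private return per contributed unit is 0.17 < 1 for everyone, so the Nash equilibrium is zero contribution and the group total is Σ E_j = 40 + 56 + 56 + 27 + 55 + 35 + 28 + 27 + 26 = 350.
Each contributed unit returns 1.530 to the group, so the social optimum is full contribution by everyone: group total = 1.530 × 350 = 535.50.
Efficiency loss = (1.530 − 1) × 350 = 185.50.

185.50 hours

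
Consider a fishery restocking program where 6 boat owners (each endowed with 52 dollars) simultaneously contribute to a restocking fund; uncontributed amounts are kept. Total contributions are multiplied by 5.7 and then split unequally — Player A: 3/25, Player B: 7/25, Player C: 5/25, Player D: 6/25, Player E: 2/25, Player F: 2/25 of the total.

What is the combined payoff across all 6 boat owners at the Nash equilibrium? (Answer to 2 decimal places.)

1045.20 dollars

For player j, contributing a unit is worthwhile iff 5.7 × (j's share) ≥ 1, i.e. iff j's share is at least 0.1754.
The shares above 0.1754 belong to Player B, Player C and Player D, contributing 52 each; the remaining 3 contribute 0. Total contributed: 156.
The restocking fund pays out 5.7 × 156 = 889.20 in total (split across the unequal shares, but the aggregate is all that matters for the group sum).
The 3 free-riders keep 52 each, adding 156. Group total = 156 + 889.20 = 1045.20.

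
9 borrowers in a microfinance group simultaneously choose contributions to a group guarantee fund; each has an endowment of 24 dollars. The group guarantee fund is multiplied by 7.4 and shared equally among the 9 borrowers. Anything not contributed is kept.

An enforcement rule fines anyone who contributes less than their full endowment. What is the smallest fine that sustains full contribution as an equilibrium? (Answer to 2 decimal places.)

Given the others contribute fully, the best deviation is to contribute 0 (any partial contribution still incurs the fine and gives up units whose private return 0.8222 is below 1).
Deviating from 24 to 0 saves 24 dollars but forfeits the deviator's share of the drop in the group guarantee fund: 7.4/9 × 24 = 19.73.
So the deviation gain is 24 − 19.73 = 4.27, and the fine must be at least 4.27 dollars to wipe it out.

4.27 dollars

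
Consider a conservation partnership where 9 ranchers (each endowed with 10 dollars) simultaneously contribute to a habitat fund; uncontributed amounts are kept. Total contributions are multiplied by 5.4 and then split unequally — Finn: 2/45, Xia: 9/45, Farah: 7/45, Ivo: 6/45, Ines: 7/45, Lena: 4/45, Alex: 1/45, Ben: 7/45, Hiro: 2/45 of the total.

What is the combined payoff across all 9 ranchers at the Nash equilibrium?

134.00 dollars

For player j, contributing a unit is worthwhile iff 5.4 × (j's share) ≥ 1, i.e. iff j's share is at least 0.1852.
The only share above 0.1852 is Xia's 9/45, contributing 10; the remaining 8 contribute 0. Total contributed: 10.
The habitat fund pays out 5.4 × 10 = 54.00 in total (split across the unequal shares, but the aggregate is all that matters for the group sum).
The 8 free-riders keep 10 each, adding 80. Group total = 80 + 54.00 = 134.00.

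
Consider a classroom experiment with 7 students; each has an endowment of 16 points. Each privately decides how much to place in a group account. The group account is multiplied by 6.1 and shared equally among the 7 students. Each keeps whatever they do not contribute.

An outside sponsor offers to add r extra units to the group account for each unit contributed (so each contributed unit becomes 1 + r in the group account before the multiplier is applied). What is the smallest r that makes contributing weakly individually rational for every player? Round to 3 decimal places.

With matching at rate r, one contributed unit becomes (1 + r) in the group account and returns 6.1 × (1 + r) / 7 to the contributor.
Setting this equal to 1: 1 + r = 7/6.1 = 1.1475.
So the minimum matching rate is r = 1.1475 − 1 = 0.148.

0.148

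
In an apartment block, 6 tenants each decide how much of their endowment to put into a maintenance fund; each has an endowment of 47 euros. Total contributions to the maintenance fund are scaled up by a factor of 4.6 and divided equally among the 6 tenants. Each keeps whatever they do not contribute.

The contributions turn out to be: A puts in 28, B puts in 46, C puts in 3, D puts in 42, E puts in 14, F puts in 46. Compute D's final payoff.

Total contributed: 28 + 46 + 3 + 42 + 14 + 46 = 179.
Each receives 4.6 × 179 / 6 = 137.23 from the maintenance fund.
D keeps 47 − 42 = 5, so D's payoff is 5 + 137.23 = 142.23.

142.23 euros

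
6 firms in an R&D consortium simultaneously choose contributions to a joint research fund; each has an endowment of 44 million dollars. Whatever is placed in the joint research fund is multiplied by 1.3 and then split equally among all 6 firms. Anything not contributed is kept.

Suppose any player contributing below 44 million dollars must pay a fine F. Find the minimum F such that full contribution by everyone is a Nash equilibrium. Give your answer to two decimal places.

Given the others contribute fully, the best deviation is to contribute 0 (any partial contribution still incurs the fine and gives up units whose private return 0.2167 is below 1).
Deviating from 44 to 0 saves 44 million dollars but forfeits the deviator's share of the drop in the joint research fund: 1.3/6 × 44 = 9.53.
So the deviation gain is 44 − 9.53 = 34.47, and the fine must be at least 34.47 million dollars to wipe it out.

34.47 million dollars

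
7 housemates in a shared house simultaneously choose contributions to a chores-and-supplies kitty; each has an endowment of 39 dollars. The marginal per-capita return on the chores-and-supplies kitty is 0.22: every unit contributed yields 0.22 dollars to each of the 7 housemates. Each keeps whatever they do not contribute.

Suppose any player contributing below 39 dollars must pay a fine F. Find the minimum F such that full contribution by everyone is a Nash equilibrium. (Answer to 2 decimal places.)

Given the others contribute fully, the best deviation is to contribute 0 (any partial contribution still incurs the fine and gives up units whose private return 0.22 is below 1).
Deviating from 39 to 0 saves 39 dollars but forfeits the deviator's share of the drop in the chores-and-supplies kitty: 0.22 × 39 = 8.58.
So the deviation gain is 39 − 8.58 = 30.42, and the fine must be at least 30.42 dollars to wipe it out.

30.42 dollars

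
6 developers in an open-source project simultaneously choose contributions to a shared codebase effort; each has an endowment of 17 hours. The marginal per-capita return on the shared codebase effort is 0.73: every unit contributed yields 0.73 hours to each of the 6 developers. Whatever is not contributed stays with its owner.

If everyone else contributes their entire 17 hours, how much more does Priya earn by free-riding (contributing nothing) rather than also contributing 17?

4.59 hours

Switching from a contribution of 17 to 0 lets Priya keep an extra 17 hours, but lowers the shared codebase effort by 17, which costs Priya their own share of that drop: 0.73 × 17 = 12.41.
Net gain = 17 − 12.41 = 4.59. The private return per contributed unit (0.73) is below 1, so free-riding is indeed the best response regardless of what the others do.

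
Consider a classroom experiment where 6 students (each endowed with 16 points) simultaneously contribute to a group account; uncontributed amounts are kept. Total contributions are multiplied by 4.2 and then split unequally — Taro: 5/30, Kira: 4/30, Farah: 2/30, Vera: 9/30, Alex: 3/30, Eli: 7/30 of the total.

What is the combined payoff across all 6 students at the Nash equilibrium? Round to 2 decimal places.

147.20 points

A player with share s gets back 4.2·s per unit contributed, so full contribution is dominant for anyone with s > 1/4.2 = 0.2381 and zero contribution is dominant for anyone below.
Only Vera (9/30) clears that bar, contributing 16; the remaining 5 contribute 0. Total contributed: 16.
The group account pays out 4.2 × 16 = 67.20 in total (split across the unequal shares, but the aggregate is all that matters for the group sum).
The 5 free-riders keep 16 each, adding 80. Group total = 80 + 67.20 = 147.20.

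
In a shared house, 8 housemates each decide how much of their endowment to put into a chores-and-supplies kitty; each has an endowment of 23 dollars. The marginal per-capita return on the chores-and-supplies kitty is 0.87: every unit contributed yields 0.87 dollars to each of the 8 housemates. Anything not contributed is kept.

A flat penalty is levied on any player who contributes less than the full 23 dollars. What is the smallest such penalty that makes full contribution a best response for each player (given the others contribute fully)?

2.99 dollars

Given the others contribute fully, the best deviation is to contribute 0 (any partial contribution still incurs the fine and gives up units whose private return 0.87 is below 1).
Deviating from 23 to 0 saves 23 dollars but forfeits the deviator's share of the drop in the chores-and-supplies kitty: 0.87 × 23 = 20.01.
So the deviation gain is 23 − 20.01 = 2.99, and the fine must be at least 2.99 dollars to wipe it out.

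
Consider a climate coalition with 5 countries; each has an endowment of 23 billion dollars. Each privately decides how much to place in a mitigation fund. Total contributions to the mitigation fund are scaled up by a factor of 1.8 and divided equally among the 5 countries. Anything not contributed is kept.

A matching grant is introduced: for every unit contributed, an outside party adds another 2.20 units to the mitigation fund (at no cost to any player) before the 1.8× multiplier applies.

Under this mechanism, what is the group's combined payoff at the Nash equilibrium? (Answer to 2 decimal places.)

Under the mechanism each unit contributed yields 1.8 × 3.20 / 5 = 1.1520 back to its contributor per unit of net cost, which exceeds 1, making full contribution the dominant choice for everyone.
So the Nash equilibrium is full contribution by all 5; the group earns 1.8 × 3.20 × 115 = 662.40.

662.40 billion dollars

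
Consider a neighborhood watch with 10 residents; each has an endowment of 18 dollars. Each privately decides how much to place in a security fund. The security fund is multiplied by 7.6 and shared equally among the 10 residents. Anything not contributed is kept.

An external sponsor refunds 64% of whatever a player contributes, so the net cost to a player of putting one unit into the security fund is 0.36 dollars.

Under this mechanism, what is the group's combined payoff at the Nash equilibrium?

The effective private return per unit is now (7.6/10) / 0.36 = 2.1111 > 1, so every player's dominant strategy flips to full contribution.
So the Nash equilibrium is full contribution by all 10; the group earns 10 × (18 × 0.64 + 7.6 × 18) = 1483.20.

1483.20 dollars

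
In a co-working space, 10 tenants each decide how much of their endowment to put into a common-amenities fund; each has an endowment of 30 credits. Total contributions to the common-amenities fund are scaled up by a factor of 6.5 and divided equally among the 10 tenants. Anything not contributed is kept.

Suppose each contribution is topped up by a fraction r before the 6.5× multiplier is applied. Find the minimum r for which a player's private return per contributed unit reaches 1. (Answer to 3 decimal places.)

0.538

With matching at rate r, one contributed unit becomes (1 + r) in the common-amenities fund and returns 6.5 × (1 + r) / 10 to the contributor.
Setting this equal to 1: 1 + r = 10/6.5 = 1.5385.
So the minimum matching rate is r = 1.5385 − 1 = 0.538.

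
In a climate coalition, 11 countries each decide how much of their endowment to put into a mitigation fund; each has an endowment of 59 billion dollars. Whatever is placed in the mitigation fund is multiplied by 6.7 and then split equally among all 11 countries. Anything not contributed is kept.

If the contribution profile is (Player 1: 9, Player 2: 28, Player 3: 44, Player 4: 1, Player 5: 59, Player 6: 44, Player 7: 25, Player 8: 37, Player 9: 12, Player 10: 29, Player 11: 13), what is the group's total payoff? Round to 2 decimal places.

Total contributed: 9 + 28 + 44 + 1 + 59 + 44 + 25 + 37 + 12 + 29 + 13 = 301; total kept: 11 × 59 − 301 = 348.
The mitigation fund pays out 6.7 × 301 = 2016.70 in aggregate.
Group total = 348 + 2016.70 = 2364.70.

2364.70 billion dollars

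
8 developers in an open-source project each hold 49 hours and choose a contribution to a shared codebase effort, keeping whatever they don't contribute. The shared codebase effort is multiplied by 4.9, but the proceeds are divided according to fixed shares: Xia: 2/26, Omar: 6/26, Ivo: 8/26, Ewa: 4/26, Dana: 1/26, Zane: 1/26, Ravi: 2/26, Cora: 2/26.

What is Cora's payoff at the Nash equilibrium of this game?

85.94 hours

For player j, contributing a unit is worthwhile iff 4.9 × (j's share) ≥ 1, i.e. iff j's share is at least 0.2041.
Omar and Ivo clear that bar, contributing 49 each; the remaining 6 contribute 0. Total contributed: 98.
Cora keeps 49 and receives 4.9 × 98 × 2/26 = 36.94 from the shared codebase effort, for a payoff of 85.94.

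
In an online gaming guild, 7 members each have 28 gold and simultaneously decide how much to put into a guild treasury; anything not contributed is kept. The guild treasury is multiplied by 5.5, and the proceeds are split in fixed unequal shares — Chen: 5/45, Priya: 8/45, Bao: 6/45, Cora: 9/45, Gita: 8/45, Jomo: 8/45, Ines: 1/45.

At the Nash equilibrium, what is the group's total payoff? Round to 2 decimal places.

322.00 gold

Each unit j contributes comes back to j as 5.5 × (j's share), so j prefers to contribute only if that share exceeds 1/5.5 = 0.1818; otherwise keeping the unit dominates.
The only share above 0.1818 is Cora's 9/45, contributing 28; the remaining 6 contribute 0. Total contributed: 28.
The guild treasury pays out 5.5 × 28 = 154.00 in total (split across the unequal shares, but the aggregate is all that matters for the group sum).
The 6 free-riders keep 28 each, adding 168. Group total = 168 + 154.00 = 322.00.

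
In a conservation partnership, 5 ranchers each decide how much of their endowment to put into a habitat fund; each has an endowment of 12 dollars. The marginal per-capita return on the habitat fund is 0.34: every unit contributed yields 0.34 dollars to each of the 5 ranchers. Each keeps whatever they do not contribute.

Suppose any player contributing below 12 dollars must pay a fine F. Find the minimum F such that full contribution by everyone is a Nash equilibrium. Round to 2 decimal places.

7.92 dollars

Given the others contribute fully, the best deviation is to contribute 0 (any partial contribution still incurs the fine and gives up units whose private return 0.34 is below 1).
Deviating from 12 to 0 saves 12 dollars but forfeits the deviator's share of the drop in the habitat fund: 0.34 × 12 = 4.08.
So the deviation gain is 12 − 4.08 = 7.92, and the fine must be at least 7.92 dollars to wipe it out.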